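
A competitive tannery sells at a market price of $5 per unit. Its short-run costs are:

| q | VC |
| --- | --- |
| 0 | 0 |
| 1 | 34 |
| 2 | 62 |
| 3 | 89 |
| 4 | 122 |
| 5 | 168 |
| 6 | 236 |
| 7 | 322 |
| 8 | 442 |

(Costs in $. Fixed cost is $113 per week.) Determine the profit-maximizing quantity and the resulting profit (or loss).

Tabulate TR − TC: q=0: -113; q=1: -142; q=2: -165; q=3: -187; q=4: -215; q=5: -256; q=6: -319; q=7: -400; q=8: -515.
Profit is highest at q = 0. Equivalently, the lowest AVC in the table is 89/3 ≈ $29.67 at q = 3, and P = $5 falls below it — price never covers variable cost, so the firm shuts down and loses only its fixed cost.

q = 0 (shut down); profit = -$113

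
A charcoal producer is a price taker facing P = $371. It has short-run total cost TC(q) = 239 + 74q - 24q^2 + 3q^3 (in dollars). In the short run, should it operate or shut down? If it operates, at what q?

Variable cost is VC = 74q - 24q^2 + 3q^3, so AVC = VC/q = 74 - 24q + 3q^2 and MC = dTC/dq = 74 - 48q + 9q^2.
AVC is minimized where dAVC/dq = -24 + 6q = 0, at q = 4; min AVC = 74 - 24·4 + 3·4^2 = $26.
P = $371 exceeds min AVC = $26, so the firm stays open.
Solving P = MC: -297 - 48q + 9q^2 = 0 ⇒ q = -11/3 or 9. On the upward-sloping branch, q* = 9.
Check: AVC at q = 9 is $101 ≤ P, so revenue covers variable cost.
Profit = P·q − TC = 371·9 − 1148 = $2191.

Produce at q = 9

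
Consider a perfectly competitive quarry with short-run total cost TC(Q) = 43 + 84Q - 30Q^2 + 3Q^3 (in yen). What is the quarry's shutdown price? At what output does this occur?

¥9 per unit, at Q = 5

The shutdown price is the minimum of AVC. VC = 84Q - 30Q^2 + 3Q^3, so AVC = 84 - 30Q + 3Q^2.
At the minimum of AVC, MC = AVC. MC = 84 - 60Q + 9Q^2; setting MC = AVC gives 6Q^2 - 30Q = 0, so Q = 5. min AVC = 9.
For P < ¥9 the firm produces nothing.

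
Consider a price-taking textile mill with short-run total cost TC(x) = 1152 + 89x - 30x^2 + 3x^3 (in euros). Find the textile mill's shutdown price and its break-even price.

Shutdown price = €14; break-even price = €185

Shutdown price = min AVC. AVC = 89 - 30x + 3x^2, with vertex at x = 5 and minimum €14.
ATC = 1152/x + 89 - 30x + 3x^2. Setting dATC/dx = −1152/x^2 − 30 + 6x = 0 gives x = 8 (since 6·8^3 − 30·8^2 = 1152).
min ATC = 1152/8 + 89 − 30·8 + 3·8^2 = €185. That is the break-even price.
Between these two prices the firm operates at a loss; above €185 it earns a profit.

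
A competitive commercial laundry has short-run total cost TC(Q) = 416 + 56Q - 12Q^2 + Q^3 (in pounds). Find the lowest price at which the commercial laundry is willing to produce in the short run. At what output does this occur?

Short-run supply begins at min AVC. From VC = 56Q - 12Q^2 + Q^3, AVC = 56 - 12Q + Q^2.
At the minimum of AVC, MC = AVC. MC = 56 - 24Q + 3Q^2; setting MC = AVC gives 2Q^2 - 12Q = 0, so Q = 6. min AVC = 20.
The firm shuts down for any P below £20.

£20 per unit, at Q = 6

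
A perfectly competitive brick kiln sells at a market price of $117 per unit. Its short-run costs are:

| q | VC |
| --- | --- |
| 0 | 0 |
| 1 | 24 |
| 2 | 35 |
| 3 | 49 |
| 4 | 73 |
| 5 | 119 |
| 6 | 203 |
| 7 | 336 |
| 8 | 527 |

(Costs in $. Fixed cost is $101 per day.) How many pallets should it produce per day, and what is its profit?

q = 6; profit = $398

Tabulate TR − TC: q=0: -101; q=1: -8; q=2: 98; q=3: 201; q=4: 294; q=5: 365; q=6: 398; q=7: 382; q=8: 308.
Profit is maximized at q = 6. AVC there is 203/6 = $33.83 ≤ P, so producing beats shutting down (which would give -$101).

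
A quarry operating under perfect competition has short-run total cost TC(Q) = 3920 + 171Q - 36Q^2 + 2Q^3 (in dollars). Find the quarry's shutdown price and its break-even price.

Shutdown price = $9; break-even price = $339

Shutdown price = min AVC. AVC = 171 - 36Q + 2Q^2, with vertex at Q = 9 and minimum $9.
ATC = 3920/Q + 171 - 36Q + 2Q^2. Setting dATC/dQ = −3920/Q^2 − 36 + 4Q = 0 gives Q = 14 (since 4·14^3 − 36·14^2 = 3920).
min ATC = 3920/14 + 171 − 36·14 + 2·14^2 = $339. That is the break-even price.
For $9 ≤ P < $339 the firm produces at a loss; below $9 it shuts down.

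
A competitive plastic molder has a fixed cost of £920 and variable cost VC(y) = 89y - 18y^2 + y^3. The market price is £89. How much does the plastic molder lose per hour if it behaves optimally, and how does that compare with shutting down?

AVC = 89 - 18y + y^2 has its minimum £8 at y = 9; price £89 clears that bar, so the firm operates.
With MC = 89 - 36y + 3y^2, P = MC on the upward-sloping part at y* = 12.
TR = 89·12 = 1068. TC = 920 + 204 = 1124. Profit = 1068 − 1124 = -£56.
Shutting down would mean losing the fixed cost of £920, so operating at a loss of £56 is better by £864.

Profit = -£56 at y = 12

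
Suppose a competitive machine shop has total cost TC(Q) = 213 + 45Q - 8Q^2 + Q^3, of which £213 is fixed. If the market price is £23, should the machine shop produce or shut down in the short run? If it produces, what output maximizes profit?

From TC, MC = TC'(Q) = 45 - 16Q + 3Q^2 and AVC = VC/Q = 45 - 8Q + Q^2.
The AVC parabola has its vertex at Q = 8/2 = 4, where AVC = 45 - 8·4 + 4^2 = £29.
P = £23 lies below min AVC = £29; no output level covers variable cost.
The firm minimizes its loss by shutting down and losing only its fixed cost of £213.

Shut down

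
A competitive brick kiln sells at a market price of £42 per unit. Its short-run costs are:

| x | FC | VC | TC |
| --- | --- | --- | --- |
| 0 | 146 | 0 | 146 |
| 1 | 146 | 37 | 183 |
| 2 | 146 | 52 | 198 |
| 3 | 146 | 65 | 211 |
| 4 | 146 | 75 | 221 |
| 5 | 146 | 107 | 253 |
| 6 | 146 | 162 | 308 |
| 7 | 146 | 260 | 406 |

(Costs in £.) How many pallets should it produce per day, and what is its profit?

x = 5; profit = -£43

Profit at each row (π = 42x − TC): x=0: -146; x=1: -141; x=2: -114; x=3: -85; x=4: -53; x=5: -43; x=6: -56; x=7: -112.
Profit is maximized at x = 5. AVC there is 107/5 = £21.40 ≤ P, so producing beats shutting down (which would give -£146).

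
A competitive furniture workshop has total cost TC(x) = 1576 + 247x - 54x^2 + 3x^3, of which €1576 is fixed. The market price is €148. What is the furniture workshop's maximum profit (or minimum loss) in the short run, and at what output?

AVC = 247 - 54x + 3x^2 has its minimum €4 at x = 9; price €148 clears that bar, so the firm operates.
With MC = 247 - 108x + 9x^2, P = MC on the upward-sloping part at x* = 11.
TR = 148·11 = 1628. TC = 1576 + 176 = 1752. Profit = 1628 − 1752 = -€124.
By producing, the firm covers all variable cost plus €1452 of fixed cost; shutting down would lose the full €1576.

Profit = -€124 at x = 11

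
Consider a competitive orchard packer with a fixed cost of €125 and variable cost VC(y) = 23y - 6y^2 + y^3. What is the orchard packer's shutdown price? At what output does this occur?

€14 per unit, at y = 3

The shutdown price is the minimum of AVC. VC = 23y - 6y^2 + y^3, so AVC = 23 - 6y + y^2.
At the minimum of AVC, MC = AVC. MC = 23 - 12y + 3y^2; setting MC = AVC gives 2y^2 - 6y = 0, so y = 3. min AVC = 14.
For P < €14 the firm produces nothing.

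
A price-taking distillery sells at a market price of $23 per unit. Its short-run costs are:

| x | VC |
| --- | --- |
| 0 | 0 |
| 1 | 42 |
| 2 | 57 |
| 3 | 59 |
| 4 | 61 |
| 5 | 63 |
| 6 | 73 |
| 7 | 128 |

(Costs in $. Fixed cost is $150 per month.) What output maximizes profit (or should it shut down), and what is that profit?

Compute π = P·x − TC at each output: x=0: -150; x=1: -169; x=2: -161; x=3: -140; x=4: -119; x=5: -98; x=6: -85; x=7: -117.
Profit is maximized at x = 6. AVC there is 73/6 = $12.17 ≤ P, so producing beats shutting down (which would give -$150).

x = 6; profit = -$85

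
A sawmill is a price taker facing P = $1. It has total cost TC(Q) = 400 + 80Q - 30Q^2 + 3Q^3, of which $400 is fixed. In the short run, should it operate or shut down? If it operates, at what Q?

Variable cost is VC = 80Q - 30Q^2 + 3Q^3, so AVC = VC/Q = 80 - 30Q + 3Q^2 and MC = dTC/dQ = 80 - 60Q + 9Q^2.
AVC is minimized where dAVC/dQ = -30 + 6Q = 0, at Q = 5; min AVC = 80 - 30·5 + 3·5^2 = $5.
Since P = $1 < min AVC = $5, price fails to cover variable cost at any output.
The firm minimizes its loss by shutting down and losing only its fixed cost of $400.

Shut down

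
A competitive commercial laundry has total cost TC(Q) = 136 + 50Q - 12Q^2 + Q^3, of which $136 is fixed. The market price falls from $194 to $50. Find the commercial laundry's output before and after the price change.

Output falls from 12 to 8

AVC = 50 - 12Q + Q^2, minimized at Q = 6 where min AVC = $14. MC = 50 - 24Q + 3Q^2.
With P = $194 above the shutdown price, P = MC gives Q = 12.
At P = $50 ≥ min AVC, set P = MC: Q = 8. The firm stays open but cuts output.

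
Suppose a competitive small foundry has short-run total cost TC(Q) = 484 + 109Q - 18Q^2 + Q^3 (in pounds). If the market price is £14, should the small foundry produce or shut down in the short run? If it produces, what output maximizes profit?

Strip out fixed cost: VC = 109Q - 18Q^2 + Q^3. Then AVC = 109 - 18Q + Q^2 and MC = 109 - 36Q + 3Q^2.
AVC is minimized where dAVC/dQ = -18 + 2Q = 0, at Q = 9; min AVC = 109 - 18·9 + 9^2 = £28.
Since P = £14 < min AVC = £28, price fails to cover variable cost at any output.
The firm minimizes its loss by shutting down and losing only its fixed cost of £484.

Shut down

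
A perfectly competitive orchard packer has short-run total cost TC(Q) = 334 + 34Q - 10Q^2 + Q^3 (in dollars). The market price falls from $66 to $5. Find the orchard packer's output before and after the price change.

Output falls from 8 to 0 (the firm shuts down)

AVC = 34 - 10Q + Q^2, minimized at Q = 5 where min AVC = $9. MC = 34 - 20Q + 3Q^2.
At P = $66 ≥ min AVC, set P = MC on the rising branch: Q = 8.
At P = $5 < min AVC = $9, price no longer covers variable cost at any output, so the firm shuts down: Q = 0.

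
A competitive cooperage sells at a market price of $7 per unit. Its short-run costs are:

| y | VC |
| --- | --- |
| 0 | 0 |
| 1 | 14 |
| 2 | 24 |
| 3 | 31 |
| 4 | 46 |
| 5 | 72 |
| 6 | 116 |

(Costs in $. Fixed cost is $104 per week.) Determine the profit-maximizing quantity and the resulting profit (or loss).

Compute π = P·y − TC at each output: y=0: -104; y=1: -111; y=2: -114; y=3: -114; y=4: -122; y=5: -141; y=6: -178.
Profit is highest at y = 0. Equivalently, the lowest AVC in the table is 31/3 ≈ $10.33 at y = 3, and P = $7 falls below it — price never covers variable cost, so the firm shuts down and loses only its fixed cost.

y = 0 (shut down); profit = -$104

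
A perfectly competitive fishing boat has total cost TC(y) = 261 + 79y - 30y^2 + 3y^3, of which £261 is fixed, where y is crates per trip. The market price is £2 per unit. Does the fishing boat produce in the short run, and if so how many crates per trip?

Shut down

Variable cost is VC = 79y - 30y^2 + 3y^3, so AVC = VC/y = 79 - 30y + 3y^2 and MC = dTC/dy = 79 - 60y + 9y^2.
AVC is minimized where dAVC/dy = -30 + 6y = 0, at y = 5; min AVC = 79 - 30·5 + 3·5^2 = £4.
Since P = £2 < min AVC = £4, price fails to cover variable cost at any output.
Shutting down limits the loss to fixed cost, £261.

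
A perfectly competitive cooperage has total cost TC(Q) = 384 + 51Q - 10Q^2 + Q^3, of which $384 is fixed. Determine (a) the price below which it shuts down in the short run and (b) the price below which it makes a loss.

AVC = 51 - 10Q + Q^2; minimized at Q = 5, giving min AVC = $26. That is the shutdown price.
ATC = 384/Q + 51 - 10Q + Q^2. Setting dATC/dQ = −384/Q^2 − 10 + 2Q = 0 gives Q = 8 (since 2·8^3 − 10·8^2 = 384).
min ATC = 384/8 + 51 − 10·8 + 8^2 = $83. That is the break-even price.
For $26 ≤ P < $83 the firm produces at a loss; below $26 it shuts down.

Shutdown price = $26; break-even price = $83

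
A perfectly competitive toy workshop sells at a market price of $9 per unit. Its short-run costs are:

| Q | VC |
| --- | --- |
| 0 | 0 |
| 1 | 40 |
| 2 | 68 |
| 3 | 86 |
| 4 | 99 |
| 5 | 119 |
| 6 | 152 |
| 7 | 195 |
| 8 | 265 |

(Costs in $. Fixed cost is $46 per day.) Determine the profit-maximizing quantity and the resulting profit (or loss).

Tabulate TR − TC: Q=0: -46; Q=1: -77; Q=2: -96; Q=3: -105; Q=4: -109; Q=5: -120; Q=6: -144; Q=7: -178; Q=8: -239.
Profit is highest at Q = 0. Equivalently, the lowest AVC in the table is 119/5 ≈ $23.80 at Q = 5, and P = $9 falls below it — price never covers variable cost, so the firm shuts down and loses only its fixed cost.

Q = 0 (shut down); profit = -$46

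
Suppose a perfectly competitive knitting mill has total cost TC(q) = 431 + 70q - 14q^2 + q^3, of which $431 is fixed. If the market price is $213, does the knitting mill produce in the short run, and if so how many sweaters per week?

Produce at q = 13

From TC, MC = TC'(q) = 70 - 28q + 3q^2 and AVC = VC/q = 70 - 14q + q^2.
The AVC parabola has its vertex at q = 14/2 = 7, where AVC = 70 - 14·7 + 7^2 = $21.
Since P = $213 ≥ min AVC = $21, price covers variable cost and the firm should produce.
Set P = MC: 213 = 70 - 28q + 3q^2 → -143 - 28q + 3q^2 = 0. The roots are q = -11/3 and q = 13; the profit-maximizing output is on the rising part of MC, so q* = 13.
Check: AVC at q = 13 is $57 ≤ P, so revenue covers variable cost.
Profit = P·q − TC = 213·13 − 1172 = $1597.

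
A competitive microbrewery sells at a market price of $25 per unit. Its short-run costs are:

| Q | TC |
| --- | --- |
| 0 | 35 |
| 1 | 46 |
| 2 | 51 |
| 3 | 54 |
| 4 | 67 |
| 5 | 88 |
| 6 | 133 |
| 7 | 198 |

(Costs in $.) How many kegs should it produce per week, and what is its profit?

Q = 5; profit = $37

Tabulate TR − TC: Q=0: -35; Q=1: -21; Q=2: -1; Q=3: 21; Q=4: 33; Q=5: 37; Q=6: 17; Q=7: -23.
Profit is maximized at Q = 5. AVC there is 53/5 = $10.60 ≤ P, so producing beats shutting down (which would give -$35).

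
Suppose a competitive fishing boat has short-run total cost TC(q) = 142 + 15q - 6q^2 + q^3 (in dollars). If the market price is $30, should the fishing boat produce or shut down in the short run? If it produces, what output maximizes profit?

Strip out fixed cost: VC = 15q - 6q^2 + q^3. Then AVC = 15 - 6q + q^2 and MC = 15 - 12q + 3q^2.
AVC is minimized where dAVC/dq = -6 + 2q = 0, at q = 3; min AVC = 15 - 6·3 + 3^2 = $6.
P = $30 exceeds min AVC = $6, so the firm stays open.
P = MC gives -15 - 12q + 3q^2 = 0, with roots -1 and 5. Take the larger (rising MC): q* = 5.
Check: AVC at q = 5 is $10 ≤ P, so revenue covers variable cost.
Profit = P·q − TC = 30·5 − 192 = -$42, a loss, but smaller than the $142 fixed cost the firm would lose by shutting down.

Produce at q = 5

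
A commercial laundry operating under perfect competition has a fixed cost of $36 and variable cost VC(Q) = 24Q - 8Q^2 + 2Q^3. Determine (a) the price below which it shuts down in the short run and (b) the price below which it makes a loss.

Shutdown price = $16; break-even price = $30

AVC = 24 - 8Q + 2Q^2; minimized at Q = 2, giving min AVC = $16. That is the shutdown price.
ATC = 36/Q + 24 - 8Q + 2Q^2. Setting dATC/dQ = −36/Q^2 − 8 + 4Q = 0 gives Q = 3 (since 4·3^3 − 8·3^2 = 36).
min ATC = 36/3 + 24 − 8·3 + 2·3^2 = $30. That is the break-even price.
For $16 ≤ P < $30 the firm produces at a loss; below $16 it shuts down.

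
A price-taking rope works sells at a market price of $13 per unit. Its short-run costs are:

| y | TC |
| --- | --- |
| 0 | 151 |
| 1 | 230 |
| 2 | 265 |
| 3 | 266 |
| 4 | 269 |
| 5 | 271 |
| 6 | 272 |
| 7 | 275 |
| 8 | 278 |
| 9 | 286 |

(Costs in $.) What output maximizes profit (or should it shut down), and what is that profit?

Tabulate TR − TC: y=0: -151; y=1: -217; y=2: -239; y=3: -227; y=4: -217; y=5: -206; y=6: -194; y=7: -184; y=8: -174; y=9: -169.
Profit is highest at y = 0. Equivalently, the lowest AVC in the table is 135/9 ≈ $15 at y = 9, and P = $13 falls below it — price never covers variable cost, so the firm shuts down and loses only its fixed cost.

y = 0 (shut down); profit = -$151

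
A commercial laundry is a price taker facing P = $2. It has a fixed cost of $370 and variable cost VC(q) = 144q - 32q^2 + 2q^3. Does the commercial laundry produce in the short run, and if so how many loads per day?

Shut down

Variable cost is VC = 144q - 32q^2 + 2q^3, so AVC = VC/q = 144 - 32q + 2q^2 and MC = dTC/dq = 144 - 64q + 6q^2.
AVC hits its minimum where MC = AVC, at q = 8, giving min AVC = 144 - 32·8 + 2·8^2 = $16.
With P < min AVC ($2 < $16), every unit sold adds to the loss.
The firm minimizes its loss by shutting down and losing only its fixed cost of $370.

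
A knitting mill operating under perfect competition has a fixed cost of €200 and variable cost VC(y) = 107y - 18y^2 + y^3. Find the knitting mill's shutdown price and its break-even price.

Shutdown price = min AVC. AVC = 107 - 18y + y^2, with vertex at y = 9 and minimum €26.
ATC = 200/y + 107 - 18y + y^2. Setting dATC/dy = −200/y^2 − 18 + 2y = 0 gives y = 10 (since 2·10^3 − 18·10^2 = 200).
min ATC = 200/10 + 107 − 18·10 + 10^2 = €47. That is the break-even price.
For €26 ≤ P < €47 the firm produces at a loss; below €26 it shuts down.

Shutdown price = €26; break-even price = €47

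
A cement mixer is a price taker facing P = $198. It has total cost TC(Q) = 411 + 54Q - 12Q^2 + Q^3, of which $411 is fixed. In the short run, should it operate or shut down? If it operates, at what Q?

Produce at Q = 12

Variable cost is VC = 54Q - 12Q^2 + Q^3, so AVC = VC/Q = 54 - 12Q + Q^2 and MC = dTC/dQ = 54 - 24Q + 3Q^2.
AVC is minimized where dAVC/dQ = -12 + 2Q = 0, at Q = 6; min AVC = 54 - 12·6 + 6^2 = $18.
Because $198 ≥ $18, revenue can cover variable cost; the firm operates.
Solving P = MC: -144 - 24Q + 3Q^2 = 0 ⇒ Q = -4 or 12. On the upward-sloping branch, Q* = 12.
Check: AVC at Q = 12 is $54 ≤ P, so revenue covers variable cost.
Profit = P·Q − TC = 198·12 − 1059 = $1317.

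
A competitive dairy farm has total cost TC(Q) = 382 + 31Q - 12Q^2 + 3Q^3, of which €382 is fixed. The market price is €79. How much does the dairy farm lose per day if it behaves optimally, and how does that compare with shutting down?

AVC = 31 - 12Q + 3Q^2 has its minimum €19 at Q = 2; price €79 clears that bar, so the firm operates.
With MC = 31 - 24Q + 9Q^2, P = MC on the upward-sloping part at Q* = 4.
TR = 79·4 = 316. TC = 382 + 124 = 506. Profit = 316 − 506 = -€190.
That loss of €190 beats the €382 the firm would lose by shutting down; producing recovers €192 of fixed cost.

Profit = -€190 at Q = 4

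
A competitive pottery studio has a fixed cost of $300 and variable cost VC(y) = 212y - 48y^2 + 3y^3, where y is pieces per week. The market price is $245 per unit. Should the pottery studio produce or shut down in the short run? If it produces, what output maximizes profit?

Produce at y = 11

Strip out fixed cost: VC = 212y - 48y^2 + 3y^3. Then AVC = 212 - 48y + 3y^2 and MC = 212 - 96y + 9y^2.
The AVC parabola has its vertex at y = 48/6 = 8, where AVC = 212 - 48·8 + 3·8^2 = $20.
Because $245 ≥ $20, revenue can cover variable cost; the firm operates.
Solving P = MC: -33 - 96y + 9y^2 = 0 ⇒ y = -1/3 or 11. On the upward-sloping branch, y* = 11.
Check: AVC at y = 11 is $47 ≤ P, so revenue covers variable cost.
Profit = P·y − TC = 245·11 − 817 = $1878.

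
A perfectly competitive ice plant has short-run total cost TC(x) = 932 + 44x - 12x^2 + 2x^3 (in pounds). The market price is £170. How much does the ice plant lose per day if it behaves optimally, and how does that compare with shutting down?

Profit = -£148 at x = 7

AVC = 44 - 12x + 2x^2; min AVC = £26 at x = 3. Since P = £170 ≥ min AVC, the firm produces.
MC = 44 - 24x + 6x^2. Setting P = MC and taking the root on the rising branch gives x* = 7.
TR = 170·7 = 1190. TC = 932 + 406 = 1338. Profit = 1190 − 1338 = -£148.
That loss of £148 beats the £932 the firm would lose by shutting down; producing recovers £784 of fixed cost.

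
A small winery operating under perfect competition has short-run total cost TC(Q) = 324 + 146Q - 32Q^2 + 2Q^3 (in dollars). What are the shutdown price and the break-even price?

AVC = 146 - 32Q + 2Q^2; minimized at Q = 8, giving min AVC = $18. That is the shutdown price.
ATC = 324/Q + 146 - 32Q + 2Q^2. Setting dATC/dQ = −324/Q^2 − 32 + 4Q = 0 gives Q = 9 (since 4·9^3 − 32·9^2 = 324).
min ATC = 324/9 + 146 − 32·9 + 2·9^2 = $56. That is the break-even price.
Between these two prices the firm operates at a loss; above $56 it earns a profit.

Shutdown price = $18; break-even price = $56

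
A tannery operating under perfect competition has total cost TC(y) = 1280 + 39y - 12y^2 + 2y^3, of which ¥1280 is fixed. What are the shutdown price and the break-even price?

Shutdown price = ¥21; break-even price = ¥231

Shutdown price = min AVC. AVC = 39 - 12y + 2y^2, with vertex at y = 3 and minimum ¥21.
ATC = 1280/y + 39 - 12y + 2y^2. Setting dATC/dy = −1280/y^2 − 12 + 4y = 0 gives y = 8 (since 4·8^3 − 12·8^2 = 1280).
min ATC = 1280/8 + 39 − 12·8 + 2·8^2 = ¥231. That is the break-even price.
Between these two prices the firm operates at a loss; above ¥231 it earns a profit.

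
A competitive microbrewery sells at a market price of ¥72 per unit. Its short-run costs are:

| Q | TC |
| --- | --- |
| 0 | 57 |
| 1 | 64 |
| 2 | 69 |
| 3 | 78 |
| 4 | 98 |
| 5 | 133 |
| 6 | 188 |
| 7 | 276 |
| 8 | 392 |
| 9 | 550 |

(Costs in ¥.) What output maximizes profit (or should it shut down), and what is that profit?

Compute π = P·Q − TC at each output: Q=0: -57; Q=1: 8; Q=2: 75; Q=3: 138; Q=4: 190; Q=5: 227; Q=6: 244; Q=7: 228; Q=8: 184; Q=9: 98.
Profit is maximized at Q = 6. AVC there is 131/6 = ¥21.83 ≤ P, so producing beats shutting down (which would give -¥57).

Q = 6; profit = ¥244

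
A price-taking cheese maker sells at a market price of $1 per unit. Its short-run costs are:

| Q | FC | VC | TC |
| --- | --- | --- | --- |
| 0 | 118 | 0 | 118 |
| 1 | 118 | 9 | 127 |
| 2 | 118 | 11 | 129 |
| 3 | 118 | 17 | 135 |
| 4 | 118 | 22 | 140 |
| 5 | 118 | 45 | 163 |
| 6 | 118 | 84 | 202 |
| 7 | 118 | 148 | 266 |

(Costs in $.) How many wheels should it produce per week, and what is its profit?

Q = 0 (shut down); profit = -$118

Compute π = P·Q − TC at each output: Q=0: -118; Q=1: -126; Q=2: -127; Q=3: -132; Q=4: -136; Q=5: -158; Q=6: -196; Q=7: -259.
Profit is highest at Q = 0. Equivalently, the lowest AVC in the table is 11/2 ≈ $5.50 at Q = 2, and P = $1 falls below it — price never covers variable cost, so the firm shuts down and loses only its fixed cost.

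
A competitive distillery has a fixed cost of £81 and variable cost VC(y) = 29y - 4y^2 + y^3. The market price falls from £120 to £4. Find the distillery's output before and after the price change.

AVC = 29 - 4y + y^2, minimized at y = 2 where min AVC = £25. MC = 29 - 8y + 3y^2.
With P = £120 above the shutdown price, P = MC gives y = 7.
At P = £4 < min AVC = £25, price no longer covers variable cost at any output, so the firm shuts down: y = 0.

Output falls from 7 to 0 (the firm shuts down)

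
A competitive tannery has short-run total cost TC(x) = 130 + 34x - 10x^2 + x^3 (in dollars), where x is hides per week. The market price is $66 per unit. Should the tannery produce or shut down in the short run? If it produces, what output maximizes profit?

Variable cost is VC = 34x - 10x^2 + x^3, so AVC = VC/x = 34 - 10x + x^2 and MC = dTC/dx = 34 - 20x + 3x^2.
AVC hits its minimum where MC = AVC, at x = 5, giving min AVC = 34 - 10·5 + 5^2 = $9.
P = $66 exceeds min AVC = $9, so the firm stays open.
Solving P = MC: -32 - 20x + 3x^2 = 0 ⇒ x = -4/3 or 8. On the upward-sloping branch, x* = 8.
Check: AVC at x = 8 is $18 ≤ P, so revenue covers variable cost.
Profit = P·x − TC = 66·8 − 274 = $254.

Produce at x = 8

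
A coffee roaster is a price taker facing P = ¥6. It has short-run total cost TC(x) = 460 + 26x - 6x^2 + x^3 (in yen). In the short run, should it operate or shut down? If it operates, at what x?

From TC, MC = TC'(x) = 26 - 12x + 3x^2 and AVC = VC/x = 26 - 6x + x^2.
AVC hits its minimum where MC = AVC, at x = 3, giving min AVC = 26 - 6·3 + 3^2 = ¥17.
With P < min AVC (¥6 < ¥17), every unit sold adds to the loss.
Shutting down limits the loss to fixed cost, ¥460.

Shut down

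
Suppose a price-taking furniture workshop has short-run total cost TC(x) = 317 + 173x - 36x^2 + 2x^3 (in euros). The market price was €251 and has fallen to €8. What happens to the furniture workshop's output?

AVC = 173 - 36x + 2x^2, minimized at x = 9 where min AVC = €11. MC = 173 - 72x + 6x^2.
At P = €251 ≥ min AVC, set P = MC on the rising branch: x = 13.
At P = €8 < min AVC = €11, price no longer covers variable cost at any output, so the firm shuts down: x = 0.

Output falls from 13 to 0 (the firm shuts down)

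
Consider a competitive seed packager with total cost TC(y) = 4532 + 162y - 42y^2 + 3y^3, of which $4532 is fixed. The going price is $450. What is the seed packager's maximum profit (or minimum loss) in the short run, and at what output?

AVC = 162 - 42y + 3y^2; min AVC = $15 at y = 7. Since P = $450 ≥ min AVC, the firm produces.
MC = 162 - 84y + 9y^2. Setting P = MC and taking the root on the rising branch gives y* = 12.
TR = 450·12 = 5400. TC = 4532 + 1080 = 5612. Profit = 5400 − 5612 = -$212.
By producing, the firm covers all variable cost plus $4320 of fixed cost; shutting down would lose the full $4532.

Profit = -$212 at y = 12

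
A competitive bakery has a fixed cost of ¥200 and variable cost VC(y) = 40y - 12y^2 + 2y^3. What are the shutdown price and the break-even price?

Shutdown price = ¥22; break-even price = ¥70

Shutdown price = min AVC. AVC = 40 - 12y + 2y^2, with vertex at y = 3 and minimum ¥22.
ATC = 200/y + 40 - 12y + 2y^2. Setting dATC/dy = −200/y^2 − 12 + 4y = 0 gives y = 5 (since 4·5^3 − 12·5^2 = 200).
min ATC = 200/5 + 40 − 12·5 + 2·5^2 = ¥70. That is the break-even price.
For ¥22 ≤ P < ¥70 the firm produces at a loss; below ¥22 it shuts down.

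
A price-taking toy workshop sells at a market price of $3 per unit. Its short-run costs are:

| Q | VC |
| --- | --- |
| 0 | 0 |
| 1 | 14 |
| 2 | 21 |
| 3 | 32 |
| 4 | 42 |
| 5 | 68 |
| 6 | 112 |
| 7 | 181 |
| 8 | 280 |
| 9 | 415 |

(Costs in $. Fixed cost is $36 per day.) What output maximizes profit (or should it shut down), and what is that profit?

Q = 0 (shut down); profit = -$36

Profit at each row (π = 3Q − TC): Q=0: -36; Q=1: -47; Q=2: -51; Q=3: -59; Q=4: -66; Q=5: -89; Q=6: -130; Q=7: -196; Q=8: -292; Q=9: -424.
Profit is highest at Q = 0. Equivalently, the lowest AVC in the table is 21/2 ≈ $10.50 at Q = 2, and P = $3 falls below it — price never covers variable cost, so the firm shuts down and loses only its fixed cost.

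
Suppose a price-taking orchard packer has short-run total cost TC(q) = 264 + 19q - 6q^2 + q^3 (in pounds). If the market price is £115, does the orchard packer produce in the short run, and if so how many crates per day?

Variable cost is VC = 19q - 6q^2 + q^3, so AVC = VC/q = 19 - 6q + q^2 and MC = dTC/dq = 19 - 12q + 3q^2.
The AVC parabola has its vertex at q = 6/2 = 3, where AVC = 19 - 6·3 + 3^2 = £10.
P = £115 exceeds min AVC = £10, so the firm stays open.
Set P = MC: 115 = 19 - 12q + 3q^2 → -96 - 12q + 3q^2 = 0. The roots are q = -4 and q = 8; the profit-maximizing output is on the rising part of MC, so q* = 8.
Check: AVC at q = 8 is £35 ≤ P, so revenue covers variable cost.
Profit = P·q − TC = 115·8 − 544 = £376.

Produce at q = 8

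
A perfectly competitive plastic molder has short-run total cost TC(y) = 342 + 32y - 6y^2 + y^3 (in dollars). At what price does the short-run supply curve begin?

The firm shuts down when price falls below the minimum of average variable cost. AVC = VC/y = 32 - 6y + y^2.
dAVC/dy = -6 + 2y = 0 gives y = 3. min AVC = 32 - 6·3 + 3^2 = 23.
So the shutdown price is $23.

$23 per unit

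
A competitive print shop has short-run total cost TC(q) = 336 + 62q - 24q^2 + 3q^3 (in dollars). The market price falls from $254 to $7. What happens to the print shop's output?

MC = 62 - 48q + 9q^2; the shutdown threshold is min AVC = $14 (at q = 4).
With P = $254 above the shutdown price, P = MC gives q = 8.
At P = $7 < min AVC = $14, price no longer covers variable cost at any output, so the firm shuts down: q = 0.

Output falls from 8 to 0 (the firm shuts down)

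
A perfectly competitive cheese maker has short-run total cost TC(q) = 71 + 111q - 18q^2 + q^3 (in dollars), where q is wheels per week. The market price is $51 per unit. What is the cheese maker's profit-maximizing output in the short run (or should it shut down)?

Produce at q = 10

Variable cost is VC = 111q - 18q^2 + q^3, so AVC = VC/q = 111 - 18q + q^2 and MC = dTC/dq = 111 - 36q + 3q^2.
The AVC parabola has its vertex at q = 18/2 = 9, where AVC = 111 - 18·9 + 9^2 = $30.
Because $51 ≥ $30, revenue can cover variable cost; the firm operates.
P = MC gives 60 - 36q + 3q^2 = 0, with roots 2 and 10. Take the larger (rising MC): q* = 10.
Check: AVC at q = 10 is $31 ≤ P, so revenue covers variable cost.
Profit = P·q − TC = 51·10 − 381 = $129.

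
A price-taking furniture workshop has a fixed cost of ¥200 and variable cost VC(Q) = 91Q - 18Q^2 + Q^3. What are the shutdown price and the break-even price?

AVC = 91 - 18Q + Q^2; minimized at Q = 9, giving min AVC = ¥10. That is the shutdown price.
ATC = 200/Q + 91 - 18Q + Q^2. Setting dATC/dQ = −200/Q^2 − 18 + 2Q = 0 gives Q = 10 (since 2·10^3 − 18·10^2 = 200).
min ATC = 200/10 + 91 − 18·10 + 10^2 = ¥31. That is the break-even price.
For ¥10 ≤ P < ¥31 the firm produces at a loss; below ¥10 it shuts down.

Shutdown price = ¥10; break-even price = ¥31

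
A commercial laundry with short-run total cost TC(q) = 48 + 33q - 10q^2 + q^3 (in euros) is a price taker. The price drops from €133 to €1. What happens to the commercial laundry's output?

Output falls from 10 to 0 (the firm shuts down)

MC = 33 - 20q + 3q^2; the shutdown threshold is min AVC = €8 (at q = 5).
At P = €133 ≥ min AVC, set P = MC on the rising branch: q = 10.
At P = €1 < min AVC = €8, price no longer covers variable cost at any output, so the firm shuts down: q = 0.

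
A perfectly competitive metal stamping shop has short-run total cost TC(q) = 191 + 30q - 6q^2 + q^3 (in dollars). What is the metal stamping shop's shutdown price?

Short-run supply begins at min AVC. From VC = 30q - 6q^2 + q^3, AVC = 30 - 6q + q^2.
dAVC/dq = -6 + 2q = 0 gives q = 3. min AVC = 30 - 6·3 + 3^2 = 21.
The firm shuts down for any P below $21.

$21 per unit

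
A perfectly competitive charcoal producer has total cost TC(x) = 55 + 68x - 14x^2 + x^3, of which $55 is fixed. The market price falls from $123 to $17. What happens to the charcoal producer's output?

MC = 68 - 28x + 3x^2; the shutdown threshold is min AVC = $19 (at x = 7).
With P = $123 above the shutdown price, P = MC gives x = 11.
At P = $17 < min AVC = $19, price no longer covers variable cost at any output, so the firm shuts down: x = 0.

Output falls from 11 to 0 (the firm shuts down)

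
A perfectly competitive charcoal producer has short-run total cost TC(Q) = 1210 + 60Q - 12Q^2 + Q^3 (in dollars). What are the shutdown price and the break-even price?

Shutdown price = $24; break-even price = $159

Shutdown price = min AVC. AVC = 60 - 12Q + Q^2, with vertex at Q = 6 and minimum $24.
ATC = 1210/Q + 60 - 12Q + Q^2. Setting dATC/dQ = −1210/Q^2 − 12 + 2Q = 0 gives Q = 11 (since 2·11^3 − 12·11^2 = 1210).
min ATC = 1210/11 + 60 − 12·11 + 11^2 = $159. That is the break-even price.
Between these two prices the firm operates at a loss; above $159 it earns a profit.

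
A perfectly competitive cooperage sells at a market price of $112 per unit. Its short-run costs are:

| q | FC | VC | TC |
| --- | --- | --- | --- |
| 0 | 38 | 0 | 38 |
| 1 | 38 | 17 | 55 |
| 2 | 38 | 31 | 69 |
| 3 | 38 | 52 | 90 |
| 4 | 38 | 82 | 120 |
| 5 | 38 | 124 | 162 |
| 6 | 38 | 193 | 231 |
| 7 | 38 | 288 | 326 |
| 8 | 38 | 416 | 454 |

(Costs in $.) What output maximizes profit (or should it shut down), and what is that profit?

Compute π = P·q − TC at each output: q=0: -38; q=1: 57; q=2: 155; q=3: 246; q=4: 328; q=5: 398; q=6: 441; q=7: 458; q=8: 442.
Profit is maximized at q = 7. AVC there is 288/7 = $41.14 ≤ P, so producing beats shutting down (which would give -$38).

q = 7; profit = $458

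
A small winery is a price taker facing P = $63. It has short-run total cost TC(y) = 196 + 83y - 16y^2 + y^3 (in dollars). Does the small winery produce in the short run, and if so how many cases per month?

Produce at y = 10

Strip out fixed cost: VC = 83y - 16y^2 + y^3. Then AVC = 83 - 16y + y^2 and MC = 83 - 32y + 3y^2.
The AVC parabola has its vertex at y = 16/2 = 8, where AVC = 83 - 16·8 + 8^2 = $19.
P = $63 exceeds min AVC = $19, so the firm stays open.
P = MC gives 20 - 32y + 3y^2 = 0, with roots 2/3 and 10. Take the larger (rising MC): y* = 10.
Check: AVC at y = 10 is $23 ≤ P, so revenue covers variable cost.
Profit = P·y − TC = 63·10 − 426 = $204.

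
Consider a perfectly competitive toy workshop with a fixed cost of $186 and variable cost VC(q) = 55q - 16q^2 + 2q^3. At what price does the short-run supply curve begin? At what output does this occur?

Short-run supply begins at min AVC. From VC = 55q - 16q^2 + 2q^3, AVC = 55 - 16q + 2q^2.
dAVC/dq = -16 + 4q = 0 gives q = 4. min AVC = 55 - 16·4 + 2·4^2 = 23.
So the shutdown price is $23.

$23 per unit, at q = 4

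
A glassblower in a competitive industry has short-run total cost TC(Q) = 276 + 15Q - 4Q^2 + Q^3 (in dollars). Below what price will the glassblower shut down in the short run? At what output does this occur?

The firm shuts down when price falls below the minimum of average variable cost. AVC = VC/Q = 15 - 4Q + Q^2.
dAVC/dQ = -4 + 2Q = 0 gives Q = 2. min AVC = 15 - 4·2 + 2^2 = 11.
The firm shuts down for any P below $11.

$11 per unit, at Q = 2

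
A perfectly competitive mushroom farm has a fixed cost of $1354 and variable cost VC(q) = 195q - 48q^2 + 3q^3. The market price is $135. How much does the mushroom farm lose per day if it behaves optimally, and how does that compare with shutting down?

AVC = 195 - 48q + 3q^2; min AVC = $3 at q = 8. Since P = $135 ≥ min AVC, the firm produces.
MC = 195 - 96q + 9q^2. Setting P = MC and taking the root on the rising branch gives q* = 10.
TR = 135·10 = 1350. TC = 1354 + 150 = 1504. Profit = 1350 − 1504 = -$154.
That loss of $154 beats the $1354 the firm would lose by shutting down; producing recovers $1200 of fixed cost.

Profit = -$154 at q = 10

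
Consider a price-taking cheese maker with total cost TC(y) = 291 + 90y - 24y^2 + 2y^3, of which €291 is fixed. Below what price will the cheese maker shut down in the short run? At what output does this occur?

The firm shuts down when price falls below the minimum of average variable cost. AVC = VC/y = 90 - 24y + 2y^2.
dAVC/dy = -24 + 4y = 0 gives y = 6. min AVC = 90 - 24·6 + 2·6^2 = 18.
So the shutdown price is €18.

€18 per unit, at y = 6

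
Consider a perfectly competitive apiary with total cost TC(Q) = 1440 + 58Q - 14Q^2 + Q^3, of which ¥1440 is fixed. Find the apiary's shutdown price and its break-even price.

Shutdown price = min AVC. AVC = 58 - 14Q + Q^2, with vertex at Q = 7 and minimum ¥9.
ATC = 1440/Q + 58 - 14Q + Q^2. Setting dATC/dQ = −1440/Q^2 − 14 + 2Q = 0 gives Q = 12 (since 2·12^3 − 14·12^2 = 1440).
min ATC = 1440/12 + 58 − 14·12 + 12^2 = ¥154. That is the break-even price.
For ¥9 ≤ P < ¥154 the firm produces at a loss; below ¥9 it shuts down.

Shutdown price = ¥9; break-even price = ¥154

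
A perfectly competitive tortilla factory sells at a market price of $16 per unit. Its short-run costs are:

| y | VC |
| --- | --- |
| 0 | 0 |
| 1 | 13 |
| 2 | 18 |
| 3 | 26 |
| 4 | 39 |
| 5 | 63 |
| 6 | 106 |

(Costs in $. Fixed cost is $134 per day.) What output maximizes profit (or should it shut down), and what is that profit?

y = 4; profit = -$109

Compute π = P·y − TC at each output: y=0: -134; y=1: -131; y=2: -120; y=3: -112; y=4: -109; y=5: -117; y=6: -144.
Profit is maximized at y = 4. AVC there is 39/4 = $9.75 ≤ P, so producing beats shutting down (which would give -$134).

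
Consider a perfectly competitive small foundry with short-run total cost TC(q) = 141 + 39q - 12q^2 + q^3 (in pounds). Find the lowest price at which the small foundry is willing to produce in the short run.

£3 per unit

Short-run supply begins at min AVC. From VC = 39q - 12q^2 + q^3, AVC = 39 - 12q + q^2.
dAVC/dq = -12 + 2q = 0 gives q = 6. min AVC = 39 - 12·6 + 6^2 = 3.
The firm shuts down for any P below £3.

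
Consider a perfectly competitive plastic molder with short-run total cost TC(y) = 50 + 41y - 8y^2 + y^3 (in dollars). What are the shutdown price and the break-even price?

Shutdown price = min AVC. AVC = 41 - 8y + y^2, with vertex at y = 4 and minimum $25.
ATC = 50/y + 41 - 8y + y^2. Setting dATC/dy = −50/y^2 − 8 + 2y = 0 gives y = 5 (since 2·5^3 − 8·5^2 = 50).
min ATC = 50/5 + 41 − 8·5 + 5^2 = $36. That is the break-even price.
Between these two prices the firm operates at a loss; above $36 it earns a profit.

Shutdown price = $25; break-even price = $36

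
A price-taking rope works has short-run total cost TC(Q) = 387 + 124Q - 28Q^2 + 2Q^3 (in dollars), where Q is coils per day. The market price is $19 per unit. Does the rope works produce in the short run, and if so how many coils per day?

Shut down

Variable cost is VC = 124Q - 28Q^2 + 2Q^3, so AVC = VC/Q = 124 - 28Q + 2Q^2 and MC = dTC/dQ = 124 - 56Q + 6Q^2.
The AVC parabola has its vertex at Q = 28/4 = 7, where AVC = 124 - 28·7 + 2·7^2 = $26.
P = $19 lies below min AVC = $26; no output level covers variable cost.
Shutting down limits the loss to fixed cost, $387.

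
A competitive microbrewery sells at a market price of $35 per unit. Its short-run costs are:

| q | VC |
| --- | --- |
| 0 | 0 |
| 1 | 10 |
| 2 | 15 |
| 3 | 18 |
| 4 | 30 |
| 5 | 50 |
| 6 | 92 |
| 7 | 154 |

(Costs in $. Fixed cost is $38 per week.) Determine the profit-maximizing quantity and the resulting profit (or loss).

Profit at each row (π = 35q − TC): q=0: -38; q=1: -13; q=2: 17; q=3: 49; q=4: 72; q=5: 87; q=6: 80; q=7: 53.
Profit is maximized at q = 5. AVC there is 50/5 = $10 ≤ P, so producing beats shutting down (which would give -$38).

q = 5; profit = $87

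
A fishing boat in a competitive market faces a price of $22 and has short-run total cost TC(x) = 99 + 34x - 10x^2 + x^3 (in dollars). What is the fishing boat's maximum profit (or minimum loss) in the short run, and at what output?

Profit = -$27 at x = 6

AVC = 34 - 10x + x^2; min AVC = $9 at x = 5. Since P = $22 ≥ min AVC, the firm produces.
MC = 34 - 20x + 3x^2. Setting P = MC and taking the root on the rising branch gives x* = 6.
TR = 22·6 = 132. TC = 99 + 60 = 159. Profit = 132 − 159 = -$27.
By producing, the firm covers all variable cost plus $72 of fixed cost; shutting down would lose the full $99.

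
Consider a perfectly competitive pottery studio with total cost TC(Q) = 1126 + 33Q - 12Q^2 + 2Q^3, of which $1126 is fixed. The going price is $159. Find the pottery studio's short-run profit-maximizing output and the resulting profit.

Profit = -$342 at Q = 7

AVC = 33 - 12Q + 2Q^2 has its minimum $15 at Q = 3; price $159 clears that bar, so the firm operates.
MC = 33 - 24Q + 6Q^2. Setting P = MC and taking the root on the rising branch gives Q* = 7.
TR = 159·7 = 1113. TC = 1126 + 329 = 1455. Profit = 1113 − 1455 = -$342.
By producing, the firm covers all variable cost plus $784 of fixed cost; shutting down would lose the full $1126.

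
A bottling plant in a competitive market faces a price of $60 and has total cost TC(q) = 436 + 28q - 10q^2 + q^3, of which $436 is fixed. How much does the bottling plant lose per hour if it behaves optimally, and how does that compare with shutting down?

AVC = 28 - 10q + q^2; min AVC = $3 at q = 5. Since P = $60 ≥ min AVC, the firm produces.
With MC = 28 - 20q + 3q^2, P = MC on the upward-sloping part at q* = 8.
TR = 60·8 = 480. TC = 436 + 96 = 532. Profit = 480 − 532 = -$52.
By producing, the firm covers all variable cost plus $384 of fixed cost; shutting down would lose the full $436.

Profit = -$52 at q = 8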